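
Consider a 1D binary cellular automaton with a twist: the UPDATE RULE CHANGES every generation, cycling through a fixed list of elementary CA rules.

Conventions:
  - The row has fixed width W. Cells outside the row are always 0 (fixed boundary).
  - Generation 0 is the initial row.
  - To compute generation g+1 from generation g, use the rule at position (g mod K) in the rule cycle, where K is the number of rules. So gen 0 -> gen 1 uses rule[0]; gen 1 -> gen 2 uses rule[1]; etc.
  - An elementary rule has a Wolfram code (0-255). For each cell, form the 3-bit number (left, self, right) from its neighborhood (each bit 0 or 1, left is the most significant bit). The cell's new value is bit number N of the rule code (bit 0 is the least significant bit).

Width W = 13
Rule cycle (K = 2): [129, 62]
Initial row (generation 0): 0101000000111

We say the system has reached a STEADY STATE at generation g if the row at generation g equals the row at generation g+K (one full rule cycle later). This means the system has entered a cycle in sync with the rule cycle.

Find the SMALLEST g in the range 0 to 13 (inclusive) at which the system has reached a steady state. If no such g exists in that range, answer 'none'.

Answer: none

Derivation:
Gen 0: 0101000000111
Gen 1 (rule 129): 0000011110010
Gen 2 (rule 62): 0000110001111
Gen 3 (rule 129): 1110000100110
Gen 4 (rule 62): 1001001111101
Gen 5 (rule 129): 0000000111000
Gen 6 (rule 62): 0000001100100
Gen 7 (rule 129): 1111100000001
Gen 8 (rule 62): 1000010000011
Gen 9 (rule 129): 0011000111000
Gen 10 (rule 62): 0110101100100
Gen 11 (rule 129): 0000000000001
Gen 12 (rule 62): 0000000000011
Gen 13 (rule 129): 1111111111000
Gen 14 (rule 62): 1000000000100
Gen 15 (rule 129): 0011111110001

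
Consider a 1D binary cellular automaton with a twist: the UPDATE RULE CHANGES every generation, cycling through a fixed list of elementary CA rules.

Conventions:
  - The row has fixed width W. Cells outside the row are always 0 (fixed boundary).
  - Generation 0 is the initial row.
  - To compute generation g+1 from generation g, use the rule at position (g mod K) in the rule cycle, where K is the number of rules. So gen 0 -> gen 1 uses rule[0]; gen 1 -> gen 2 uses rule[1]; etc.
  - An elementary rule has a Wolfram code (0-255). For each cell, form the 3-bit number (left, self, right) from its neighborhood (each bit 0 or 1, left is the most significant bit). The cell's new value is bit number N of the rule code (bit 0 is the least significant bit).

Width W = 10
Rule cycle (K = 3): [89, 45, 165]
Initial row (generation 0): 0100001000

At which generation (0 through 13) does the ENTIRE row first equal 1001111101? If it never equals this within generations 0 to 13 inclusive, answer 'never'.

Answer: 11

Derivation:
Gen 0: 0100001000
Gen 1 (rule 89): 0011100111
Gen 2 (rule 45): 1010000100
Gen 3 (rule 165): 1110110101
Gen 4 (rule 89): 1010110000
Gen 5 (rule 45): 1111100111
Gen 6 (rule 165): 0111000010
Gen 7 (rule 89): 0101111001
Gen 8 (rule 45): 0111000001
Gen 9 (rule 165): 0010011101
Gen 10 (rule 89): 1001010100
Gen 11 (rule 45): 1001111101
Gen 12 (rule 165): 1000111011
Gen 13 (rule 89): 0110101011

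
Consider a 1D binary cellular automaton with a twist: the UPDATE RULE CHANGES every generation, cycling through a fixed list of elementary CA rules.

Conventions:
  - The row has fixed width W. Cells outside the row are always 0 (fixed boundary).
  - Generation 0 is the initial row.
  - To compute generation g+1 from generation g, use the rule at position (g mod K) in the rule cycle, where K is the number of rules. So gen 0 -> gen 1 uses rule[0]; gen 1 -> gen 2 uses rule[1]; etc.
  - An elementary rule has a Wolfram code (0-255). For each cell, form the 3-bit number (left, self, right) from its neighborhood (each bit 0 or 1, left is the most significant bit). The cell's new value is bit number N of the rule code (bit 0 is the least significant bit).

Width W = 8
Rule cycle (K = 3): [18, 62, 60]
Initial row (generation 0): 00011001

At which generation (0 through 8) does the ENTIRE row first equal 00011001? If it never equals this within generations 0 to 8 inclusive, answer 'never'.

Gen 0: 00011001
Gen 1 (rule 18): 00100110
Gen 2 (rule 62): 01111101
Gen 3 (rule 60): 01000011
Gen 4 (rule 18): 10100100
Gen 5 (rule 62): 11111110
Gen 6 (rule 60): 10000001
Gen 7 (rule 18): 01000010
Gen 8 (rule 62): 11100111

Answer: 0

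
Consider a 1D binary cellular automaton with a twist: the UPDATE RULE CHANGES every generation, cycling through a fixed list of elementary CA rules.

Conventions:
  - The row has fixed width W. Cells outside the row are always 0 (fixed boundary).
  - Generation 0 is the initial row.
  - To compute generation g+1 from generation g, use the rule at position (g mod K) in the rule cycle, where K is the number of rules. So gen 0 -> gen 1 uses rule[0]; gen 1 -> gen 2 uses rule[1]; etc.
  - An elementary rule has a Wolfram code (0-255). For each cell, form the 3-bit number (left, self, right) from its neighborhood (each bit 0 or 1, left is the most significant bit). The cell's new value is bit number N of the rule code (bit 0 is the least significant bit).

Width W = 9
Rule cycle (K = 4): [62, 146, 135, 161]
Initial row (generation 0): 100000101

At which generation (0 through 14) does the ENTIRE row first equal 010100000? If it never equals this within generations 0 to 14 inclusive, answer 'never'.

Gen 0: 100000101
Gen 1 (rule 62): 110001111
Gen 2 (rule 146): 001010110
Gen 3 (rule 135): 111010000
Gen 4 (rule 161): 010100111
Gen 5 (rule 62): 111111100
Gen 6 (rule 146): 011111010
Gen 7 (rule 135): 101110010
Gen 8 (rule 161): 010100000
Gen 9 (rule 62): 111110000
Gen 10 (rule 146): 011101000
Gen 11 (rule 135): 101001011
Gen 12 (rule 161): 010000100
Gen 13 (rule 62): 111001110
Gen 14 (rule 146): 010110101

Answer: 8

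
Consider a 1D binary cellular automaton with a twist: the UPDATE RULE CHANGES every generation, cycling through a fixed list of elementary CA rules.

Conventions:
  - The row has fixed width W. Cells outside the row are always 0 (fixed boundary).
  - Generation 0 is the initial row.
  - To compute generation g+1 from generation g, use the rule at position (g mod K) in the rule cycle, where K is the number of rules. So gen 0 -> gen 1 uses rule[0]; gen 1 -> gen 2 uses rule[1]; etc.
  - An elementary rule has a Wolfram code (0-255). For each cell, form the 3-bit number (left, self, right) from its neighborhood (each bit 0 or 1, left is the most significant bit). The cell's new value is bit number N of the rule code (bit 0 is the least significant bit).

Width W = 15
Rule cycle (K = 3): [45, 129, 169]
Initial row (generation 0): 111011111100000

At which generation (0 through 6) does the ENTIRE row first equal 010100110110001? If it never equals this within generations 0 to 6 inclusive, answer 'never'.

Answer: never

Derivation:
Gen 0: 111011111100000
Gen 1 (rule 45): 100110000001111
Gen 2 (rule 129): 000000111100110
Gen 3 (rule 169): 111110111000100
Gen 4 (rule 45): 100001100010101
Gen 5 (rule 129): 001100001000000
Gen 6 (rule 169): 101001100011111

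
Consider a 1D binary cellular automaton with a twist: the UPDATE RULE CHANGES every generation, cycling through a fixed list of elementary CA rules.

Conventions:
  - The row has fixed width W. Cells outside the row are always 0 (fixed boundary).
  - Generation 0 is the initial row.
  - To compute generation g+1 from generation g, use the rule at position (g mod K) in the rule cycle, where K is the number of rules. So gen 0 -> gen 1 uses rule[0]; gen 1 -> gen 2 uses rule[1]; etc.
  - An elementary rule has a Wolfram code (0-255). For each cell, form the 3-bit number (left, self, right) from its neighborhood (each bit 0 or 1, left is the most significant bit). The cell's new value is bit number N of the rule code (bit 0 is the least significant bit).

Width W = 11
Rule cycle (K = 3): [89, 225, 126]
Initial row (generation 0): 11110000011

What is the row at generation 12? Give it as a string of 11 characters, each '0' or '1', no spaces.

Answer: 00110111101

Derivation:
Gen 0: 11110000011
Gen 1 (rule 89): 10011111011
Gen 2 (rule 225): 00001111101
Gen 3 (rule 126): 00011000111
Gen 4 (rule 89): 11011110101
Gen 5 (rule 225): 01101111010
Gen 6 (rule 126): 11111001111
Gen 7 (rule 89): 10001101001
Gen 8 (rule 225): 00100110000
Gen 9 (rule 126): 01111111000
Gen 10 (rule 89): 01000001111
Gen 11 (rule 225): 00011100111
Gen 12 (rule 126): 00110111101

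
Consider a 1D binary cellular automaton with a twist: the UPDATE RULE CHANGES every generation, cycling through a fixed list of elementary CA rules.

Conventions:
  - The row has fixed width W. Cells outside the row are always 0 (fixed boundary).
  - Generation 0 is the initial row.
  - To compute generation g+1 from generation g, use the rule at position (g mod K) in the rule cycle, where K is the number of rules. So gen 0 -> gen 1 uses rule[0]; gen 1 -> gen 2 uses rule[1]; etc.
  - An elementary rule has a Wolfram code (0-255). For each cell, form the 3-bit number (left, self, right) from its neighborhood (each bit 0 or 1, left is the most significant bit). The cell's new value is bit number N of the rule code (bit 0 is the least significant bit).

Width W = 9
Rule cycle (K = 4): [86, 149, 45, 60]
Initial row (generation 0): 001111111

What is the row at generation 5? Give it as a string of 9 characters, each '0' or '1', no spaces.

Answer: 101100111

Derivation:
Gen 0: 001111111
Gen 1 (rule 86): 010000001
Gen 2 (rule 149): 011111101
Gen 3 (rule 45): 010000011
Gen 4 (rule 60): 011000010
Gen 5 (rule 86): 101100111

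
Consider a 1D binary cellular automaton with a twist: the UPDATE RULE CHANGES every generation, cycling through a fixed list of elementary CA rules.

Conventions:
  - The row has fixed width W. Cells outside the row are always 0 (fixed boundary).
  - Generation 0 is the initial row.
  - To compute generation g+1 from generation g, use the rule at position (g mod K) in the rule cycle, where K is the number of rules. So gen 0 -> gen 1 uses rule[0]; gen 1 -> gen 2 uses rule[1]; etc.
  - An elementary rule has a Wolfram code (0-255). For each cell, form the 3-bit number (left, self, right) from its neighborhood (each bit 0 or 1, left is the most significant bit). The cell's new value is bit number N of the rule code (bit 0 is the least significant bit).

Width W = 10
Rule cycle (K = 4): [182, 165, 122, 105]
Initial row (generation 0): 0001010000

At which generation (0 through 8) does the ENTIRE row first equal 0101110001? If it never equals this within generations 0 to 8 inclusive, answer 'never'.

Gen 0: 0001010000
Gen 1 (rule 182): 0011111000
Gen 2 (rule 165): 1001110011
Gen 3 (rule 122): 0111011111
Gen 4 (rule 105): 0101110001
Gen 5 (rule 182): 1110101011
Gen 6 (rule 165): 0101111100
Gen 7 (rule 122): 1011000110
Gen 8 (rule 105): 0111010110

Answer: 4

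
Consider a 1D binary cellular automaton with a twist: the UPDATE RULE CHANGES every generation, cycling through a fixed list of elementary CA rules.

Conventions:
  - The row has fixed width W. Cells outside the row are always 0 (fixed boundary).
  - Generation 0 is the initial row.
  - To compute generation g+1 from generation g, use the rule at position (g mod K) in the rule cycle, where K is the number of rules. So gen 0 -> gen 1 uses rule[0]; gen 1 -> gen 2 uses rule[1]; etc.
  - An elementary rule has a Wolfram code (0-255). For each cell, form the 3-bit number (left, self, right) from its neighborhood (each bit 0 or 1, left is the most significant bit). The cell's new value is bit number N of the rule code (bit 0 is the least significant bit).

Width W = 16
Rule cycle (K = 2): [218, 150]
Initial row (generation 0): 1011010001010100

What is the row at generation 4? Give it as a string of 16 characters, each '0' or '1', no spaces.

Gen 0: 1011010001010100
Gen 1 (rule 218): 0011001010000010
Gen 2 (rule 150): 0100111011000111
Gen 3 (rule 218): 1011111011101111
Gen 4 (rule 150): 1001110001000110

Answer: 1001110001000110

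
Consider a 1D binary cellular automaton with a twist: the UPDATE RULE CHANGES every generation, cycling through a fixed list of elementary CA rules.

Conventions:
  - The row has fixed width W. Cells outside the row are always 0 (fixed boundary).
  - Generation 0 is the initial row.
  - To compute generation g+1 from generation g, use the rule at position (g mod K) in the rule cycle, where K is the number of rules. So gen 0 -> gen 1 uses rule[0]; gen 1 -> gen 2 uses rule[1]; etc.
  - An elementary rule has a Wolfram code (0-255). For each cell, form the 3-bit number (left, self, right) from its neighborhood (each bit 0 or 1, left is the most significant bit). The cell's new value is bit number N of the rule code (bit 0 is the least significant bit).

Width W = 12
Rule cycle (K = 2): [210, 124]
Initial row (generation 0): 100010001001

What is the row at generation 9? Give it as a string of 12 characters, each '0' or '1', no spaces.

Answer: 011101111011

Derivation:
Gen 0: 100010001001
Gen 1 (rule 210): 010101010110
Gen 2 (rule 124): 011111111111
Gen 3 (rule 210): 101111111111
Gen 4 (rule 124): 111000000001
Gen 5 (rule 210): 011100000010
Gen 6 (rule 124): 010110000011
Gen 7 (rule 210): 100011000101
Gen 8 (rule 124): 110011100111
Gen 9 (rule 210): 011101111011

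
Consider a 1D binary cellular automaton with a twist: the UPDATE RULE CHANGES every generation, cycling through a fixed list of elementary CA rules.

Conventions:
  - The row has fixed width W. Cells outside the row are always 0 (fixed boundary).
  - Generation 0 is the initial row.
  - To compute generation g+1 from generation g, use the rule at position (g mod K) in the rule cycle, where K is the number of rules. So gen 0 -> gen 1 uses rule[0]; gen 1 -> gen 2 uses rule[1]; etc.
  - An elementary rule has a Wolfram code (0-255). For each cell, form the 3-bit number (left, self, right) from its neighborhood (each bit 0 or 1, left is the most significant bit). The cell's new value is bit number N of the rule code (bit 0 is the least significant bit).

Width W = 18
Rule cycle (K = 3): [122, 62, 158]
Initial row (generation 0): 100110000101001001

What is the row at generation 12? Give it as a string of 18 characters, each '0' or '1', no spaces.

Gen 0: 100110000101001001
Gen 1 (rule 122): 011111001010110110
Gen 2 (rule 62): 110000111111101101
Gen 3 (rule 158): 101001111111001001
Gen 4 (rule 122): 010111000001110110
Gen 5 (rule 62): 111100100011001101
Gen 6 (rule 158): 111011110110111001
Gen 7 (rule 122): 101110011111101110
Gen 8 (rule 62): 111001110000011001
Gen 9 (rule 158): 110111101000110111
Gen 10 (rule 122): 111100110101111101
Gen 11 (rule 62): 100011101111000011
Gen 12 (rule 158): 110111001110100110

Answer: 110111001110100110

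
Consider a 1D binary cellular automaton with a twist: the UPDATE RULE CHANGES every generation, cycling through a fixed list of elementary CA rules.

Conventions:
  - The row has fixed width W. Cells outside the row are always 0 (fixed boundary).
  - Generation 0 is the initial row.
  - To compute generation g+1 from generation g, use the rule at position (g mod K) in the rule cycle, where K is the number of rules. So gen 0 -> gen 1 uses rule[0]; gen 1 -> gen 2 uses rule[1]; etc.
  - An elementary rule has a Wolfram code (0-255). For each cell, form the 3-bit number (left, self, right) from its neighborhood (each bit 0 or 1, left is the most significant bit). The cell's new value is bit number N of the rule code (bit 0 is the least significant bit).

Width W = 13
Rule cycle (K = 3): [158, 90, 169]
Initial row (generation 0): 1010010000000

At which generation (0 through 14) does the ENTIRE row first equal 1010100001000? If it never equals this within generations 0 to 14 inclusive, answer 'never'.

Gen 0: 1010010000000
Gen 1 (rule 158): 1011111000000
Gen 2 (rule 90): 0010001100000
Gen 3 (rule 169): 1000101001111
Gen 4 (rule 158): 1101101111110
Gen 5 (rule 90): 1101101000011
Gen 6 (rule 169): 1011010011010
Gen 7 (rule 158): 1010011110011
Gen 8 (rule 90): 0001110011111
Gen 9 (rule 169): 1101100011110
Gen 10 (rule 158): 1001010111101
Gen 11 (rule 90): 0110000100100
Gen 12 (rule 169): 0100110000001
Gen 13 (rule 158): 1111101000011
Gen 14 (rule 90): 1000100100111

Answer: never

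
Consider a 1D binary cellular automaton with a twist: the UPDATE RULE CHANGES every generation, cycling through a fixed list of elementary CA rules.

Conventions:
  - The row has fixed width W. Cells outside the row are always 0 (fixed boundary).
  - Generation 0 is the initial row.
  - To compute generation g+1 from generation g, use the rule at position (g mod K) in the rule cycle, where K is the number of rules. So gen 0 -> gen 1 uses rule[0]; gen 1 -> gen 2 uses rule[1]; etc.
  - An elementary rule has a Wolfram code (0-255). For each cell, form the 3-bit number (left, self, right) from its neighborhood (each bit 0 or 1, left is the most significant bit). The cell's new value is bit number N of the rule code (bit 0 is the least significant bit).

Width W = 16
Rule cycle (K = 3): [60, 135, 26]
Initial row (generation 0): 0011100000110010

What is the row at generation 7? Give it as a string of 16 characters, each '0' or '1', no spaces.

Gen 0: 0011100000110010
Gen 1 (rule 60): 0010010000101011
Gen 2 (rule 135): 1110110111101000
Gen 3 (rule 26): 1000100100000100
Gen 4 (rule 60): 1100110110000110
Gen 5 (rule 135): 0001000000111000
Gen 6 (rule 26): 0010100001100100
Gen 7 (rule 60): 0011110001010110

Answer: 0011110001010110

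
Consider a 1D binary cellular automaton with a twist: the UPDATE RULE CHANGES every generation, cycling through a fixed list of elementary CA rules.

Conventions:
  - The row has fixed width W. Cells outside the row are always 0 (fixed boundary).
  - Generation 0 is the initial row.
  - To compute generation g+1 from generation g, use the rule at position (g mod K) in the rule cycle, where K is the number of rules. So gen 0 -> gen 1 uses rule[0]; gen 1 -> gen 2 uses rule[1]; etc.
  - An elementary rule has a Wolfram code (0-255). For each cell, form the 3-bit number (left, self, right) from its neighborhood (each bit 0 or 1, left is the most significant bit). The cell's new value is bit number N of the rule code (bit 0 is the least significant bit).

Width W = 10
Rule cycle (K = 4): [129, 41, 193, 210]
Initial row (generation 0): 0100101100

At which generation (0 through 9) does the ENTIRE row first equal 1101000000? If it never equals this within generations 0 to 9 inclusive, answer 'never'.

Answer: 6

Derivation:
Gen 0: 0100101100
Gen 1 (rule 129): 0000000001
Gen 2 (rule 41): 1111111100
Gen 3 (rule 193): 0111111101
Gen 4 (rule 210): 1011111100
Gen 5 (rule 129): 0001111001
Gen 6 (rule 41): 1101000000
Gen 7 (rule 193): 0100011111
Gen 8 (rule 210): 1010101111
Gen 9 (rule 129): 0000000110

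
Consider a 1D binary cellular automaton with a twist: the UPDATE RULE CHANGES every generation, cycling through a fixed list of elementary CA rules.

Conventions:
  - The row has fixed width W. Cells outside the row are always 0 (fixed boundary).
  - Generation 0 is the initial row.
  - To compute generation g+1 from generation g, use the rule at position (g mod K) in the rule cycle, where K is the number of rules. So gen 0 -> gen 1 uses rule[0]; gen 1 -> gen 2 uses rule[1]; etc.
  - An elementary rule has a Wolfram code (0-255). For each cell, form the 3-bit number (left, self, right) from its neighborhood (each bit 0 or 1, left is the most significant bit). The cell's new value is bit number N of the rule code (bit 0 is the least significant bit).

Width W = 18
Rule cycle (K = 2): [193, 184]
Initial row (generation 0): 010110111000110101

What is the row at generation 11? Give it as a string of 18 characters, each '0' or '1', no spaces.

Answer: 011110000111000000

Derivation:
Gen 0: 010110111000110101
Gen 1 (rule 193): 000010011010010000
Gen 2 (rule 184): 000001010101001000
Gen 3 (rule 193): 111100000000000011
Gen 4 (rule 184): 111010000000000010
Gen 5 (rule 193): 011000111111111000
Gen 6 (rule 184): 010100111111110100
Gen 7 (rule 193): 000000011111110001
Gen 8 (rule 184): 000000011111101000
Gen 9 (rule 193): 111111001111100011
Gen 10 (rule 184): 111110101111010010
Gen 11 (rule 193): 011110000111000000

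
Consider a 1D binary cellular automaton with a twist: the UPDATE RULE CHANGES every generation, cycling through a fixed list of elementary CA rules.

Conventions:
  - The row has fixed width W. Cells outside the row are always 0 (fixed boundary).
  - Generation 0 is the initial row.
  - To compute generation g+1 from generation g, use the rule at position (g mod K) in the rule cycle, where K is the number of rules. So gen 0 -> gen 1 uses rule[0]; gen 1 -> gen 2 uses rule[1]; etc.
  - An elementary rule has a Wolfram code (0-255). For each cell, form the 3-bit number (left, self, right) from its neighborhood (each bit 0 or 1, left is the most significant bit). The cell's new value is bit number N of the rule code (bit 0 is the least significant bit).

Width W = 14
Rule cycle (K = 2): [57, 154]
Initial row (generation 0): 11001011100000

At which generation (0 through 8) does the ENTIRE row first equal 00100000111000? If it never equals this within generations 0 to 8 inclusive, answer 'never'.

Gen 0: 11001011100000
Gen 1 (rule 57): 10100110011111
Gen 2 (rule 154): 00011101111110
Gen 3 (rule 57): 11010011000001
Gen 4 (rule 154): 10001110100010
Gen 5 (rule 57): 01101001011001
Gen 6 (rule 154): 11000110010110
Gen 7 (rule 57): 10110101001101
Gen 8 (rule 154): 00100000111000

Answer: 8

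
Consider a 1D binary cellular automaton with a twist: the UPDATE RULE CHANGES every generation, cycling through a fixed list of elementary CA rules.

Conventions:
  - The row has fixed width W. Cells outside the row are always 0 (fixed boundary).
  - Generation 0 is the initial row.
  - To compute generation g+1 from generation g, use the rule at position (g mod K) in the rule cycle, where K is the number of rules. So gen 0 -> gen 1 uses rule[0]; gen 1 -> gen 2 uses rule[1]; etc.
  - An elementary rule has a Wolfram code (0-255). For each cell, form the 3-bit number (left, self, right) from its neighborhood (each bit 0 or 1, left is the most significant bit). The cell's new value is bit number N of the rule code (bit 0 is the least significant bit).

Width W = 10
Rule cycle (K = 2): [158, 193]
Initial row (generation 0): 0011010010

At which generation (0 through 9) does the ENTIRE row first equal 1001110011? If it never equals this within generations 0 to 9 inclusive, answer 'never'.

Answer: never

Derivation:
Gen 0: 0011010010
Gen 1 (rule 158): 0110011111
Gen 2 (rule 193): 0010001111
Gen 3 (rule 158): 0111011110
Gen 4 (rule 193): 0011001110
Gen 5 (rule 158): 0110111101
Gen 6 (rule 193): 0010011100
Gen 7 (rule 158): 0111111010
Gen 8 (rule 193): 0011111000
Gen 9 (rule 158): 0111110100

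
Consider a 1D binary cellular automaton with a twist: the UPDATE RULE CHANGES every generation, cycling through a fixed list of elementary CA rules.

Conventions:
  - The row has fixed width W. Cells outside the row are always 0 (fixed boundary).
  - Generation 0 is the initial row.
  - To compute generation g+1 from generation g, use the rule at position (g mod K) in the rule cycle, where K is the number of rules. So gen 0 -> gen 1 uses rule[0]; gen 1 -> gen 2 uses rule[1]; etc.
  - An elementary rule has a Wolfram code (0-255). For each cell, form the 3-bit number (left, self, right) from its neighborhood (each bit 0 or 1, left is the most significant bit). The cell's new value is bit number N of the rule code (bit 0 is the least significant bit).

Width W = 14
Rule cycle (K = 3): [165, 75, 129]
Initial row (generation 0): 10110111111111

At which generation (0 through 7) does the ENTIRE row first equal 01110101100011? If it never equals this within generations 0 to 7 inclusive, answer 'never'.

Answer: never

Derivation:
Gen 0: 10110111111111
Gen 1 (rule 165): 11001011111110
Gen 2 (rule 75): 11010010000010
Gen 3 (rule 129): 00000000111000
Gen 4 (rule 165): 11111110010011
Gen 5 (rule 75): 10000010100111
Gen 6 (rule 129): 00111000000010
Gen 7 (rule 165): 10010011111010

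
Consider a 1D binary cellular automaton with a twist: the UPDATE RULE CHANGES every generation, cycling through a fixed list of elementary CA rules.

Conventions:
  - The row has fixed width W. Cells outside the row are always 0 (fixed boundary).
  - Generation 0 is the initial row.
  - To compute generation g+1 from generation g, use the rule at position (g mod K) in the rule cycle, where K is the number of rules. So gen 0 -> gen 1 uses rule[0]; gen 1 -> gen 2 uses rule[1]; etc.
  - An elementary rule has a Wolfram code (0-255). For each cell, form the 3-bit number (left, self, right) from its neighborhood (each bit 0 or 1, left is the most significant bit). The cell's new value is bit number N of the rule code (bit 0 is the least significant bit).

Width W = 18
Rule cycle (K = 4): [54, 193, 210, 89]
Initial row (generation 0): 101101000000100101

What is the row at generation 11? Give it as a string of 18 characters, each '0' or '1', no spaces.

Answer: 101101011100111010

Derivation:
Gen 0: 101101000000100101
Gen 1 (rule 54): 110011100001111111
Gen 2 (rule 193): 010001101100111111
Gen 3 (rule 210): 101010100111011111
Gen 4 (rule 89): 000000010101010001
Gen 5 (rule 54): 000000111111111011
Gen 6 (rule 193): 111110011111111001
Gen 7 (rule 210): 011111101111111110
Gen 8 (rule 89): 010000101000000011
Gen 9 (rule 54): 111001111100000100
Gen 10 (rule 193): 011000111101110001
Gen 11 (rule 210): 101101011100111010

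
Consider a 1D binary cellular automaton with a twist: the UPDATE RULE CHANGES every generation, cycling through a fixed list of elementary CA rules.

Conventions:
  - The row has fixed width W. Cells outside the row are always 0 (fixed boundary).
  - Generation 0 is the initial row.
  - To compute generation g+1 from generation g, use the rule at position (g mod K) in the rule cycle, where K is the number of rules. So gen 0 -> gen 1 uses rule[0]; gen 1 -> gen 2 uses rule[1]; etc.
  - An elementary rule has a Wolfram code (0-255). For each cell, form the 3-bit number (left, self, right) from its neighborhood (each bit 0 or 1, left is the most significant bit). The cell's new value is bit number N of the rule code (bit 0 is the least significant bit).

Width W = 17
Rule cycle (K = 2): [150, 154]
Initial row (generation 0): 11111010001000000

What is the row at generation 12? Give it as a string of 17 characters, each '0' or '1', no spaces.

Answer: 10111111000111110

Derivation:
Gen 0: 11111010001000000
Gen 1 (rule 150): 01110011011100000
Gen 2 (rule 154): 11101110011010000
Gen 3 (rule 150): 01000101100011000
Gen 4 (rule 154): 10101001010110100
Gen 5 (rule 150): 10101111010000110
Gen 6 (rule 154): 00001110001001101
Gen 7 (rule 150): 00010101011110001
Gen 8 (rule 154): 00100000011101010
Gen 9 (rule 150): 01110000101001011
Gen 10 (rule 154): 11101001000110010
Gen 11 (rule 150): 01001111101001111
Gen 12 (rule 154): 10111111000111110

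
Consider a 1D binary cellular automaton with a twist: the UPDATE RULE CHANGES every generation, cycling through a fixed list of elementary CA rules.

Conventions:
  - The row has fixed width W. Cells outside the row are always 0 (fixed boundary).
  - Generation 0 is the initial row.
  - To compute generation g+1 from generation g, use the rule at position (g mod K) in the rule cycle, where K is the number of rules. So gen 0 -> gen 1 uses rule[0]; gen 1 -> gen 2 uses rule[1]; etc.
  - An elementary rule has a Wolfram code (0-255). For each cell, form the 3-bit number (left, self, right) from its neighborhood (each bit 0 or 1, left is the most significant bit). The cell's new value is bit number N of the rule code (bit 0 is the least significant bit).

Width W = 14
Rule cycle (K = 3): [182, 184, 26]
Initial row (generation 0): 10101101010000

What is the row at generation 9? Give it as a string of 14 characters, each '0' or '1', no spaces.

Gen 0: 10101101010000
Gen 1 (rule 182): 11110011111000
Gen 2 (rule 184): 11101011110100
Gen 3 (rule 26): 10000010000010
Gen 4 (rule 182): 11000111000111
Gen 5 (rule 184): 10100110100110
Gen 6 (rule 26): 00011100011101
Gen 7 (rule 182): 00101010101011
Gen 8 (rule 184): 00010101010110
Gen 9 (rule 26): 00100000000101

Answer: 00100000000101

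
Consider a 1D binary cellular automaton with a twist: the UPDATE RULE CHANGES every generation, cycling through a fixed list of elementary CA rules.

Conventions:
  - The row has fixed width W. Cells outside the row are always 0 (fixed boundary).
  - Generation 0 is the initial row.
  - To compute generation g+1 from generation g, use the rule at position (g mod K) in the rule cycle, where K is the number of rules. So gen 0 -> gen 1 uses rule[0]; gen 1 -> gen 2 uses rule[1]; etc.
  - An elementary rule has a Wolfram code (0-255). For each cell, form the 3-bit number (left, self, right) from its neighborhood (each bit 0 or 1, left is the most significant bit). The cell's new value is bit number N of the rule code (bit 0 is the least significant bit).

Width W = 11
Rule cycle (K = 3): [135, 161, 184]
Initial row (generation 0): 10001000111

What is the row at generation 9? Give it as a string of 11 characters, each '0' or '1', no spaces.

Gen 0: 10001000111
Gen 1 (rule 135): 10111011010
Gen 2 (rule 161): 01010100100
Gen 3 (rule 184): 00101010010
Gen 4 (rule 135): 11101010110
Gen 5 (rule 161): 01010101000
Gen 6 (rule 184): 00101010100
Gen 7 (rule 135): 11101010101
Gen 8 (rule 161): 01010101010
Gen 9 (rule 184): 00101010101

Answer: 00101010101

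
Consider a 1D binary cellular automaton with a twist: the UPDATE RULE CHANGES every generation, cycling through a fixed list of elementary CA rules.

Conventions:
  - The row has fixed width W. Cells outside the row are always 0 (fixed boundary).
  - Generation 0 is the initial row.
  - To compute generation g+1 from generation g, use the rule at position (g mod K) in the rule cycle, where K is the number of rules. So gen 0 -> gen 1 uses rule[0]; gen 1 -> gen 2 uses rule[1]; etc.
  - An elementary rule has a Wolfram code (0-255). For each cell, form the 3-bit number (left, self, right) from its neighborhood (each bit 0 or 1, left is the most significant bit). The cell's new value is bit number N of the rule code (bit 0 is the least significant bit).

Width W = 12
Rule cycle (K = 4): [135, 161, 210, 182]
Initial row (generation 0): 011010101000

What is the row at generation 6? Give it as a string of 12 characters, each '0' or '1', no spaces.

Gen 0: 011010101000
Gen 1 (rule 135): 100010101011
Gen 2 (rule 161): 001001010100
Gen 3 (rule 210): 010110000010
Gen 4 (rule 182): 111001000111
Gen 5 (rule 135): 010011011010
Gen 6 (rule 161): 000000100100

Answer: 000000100100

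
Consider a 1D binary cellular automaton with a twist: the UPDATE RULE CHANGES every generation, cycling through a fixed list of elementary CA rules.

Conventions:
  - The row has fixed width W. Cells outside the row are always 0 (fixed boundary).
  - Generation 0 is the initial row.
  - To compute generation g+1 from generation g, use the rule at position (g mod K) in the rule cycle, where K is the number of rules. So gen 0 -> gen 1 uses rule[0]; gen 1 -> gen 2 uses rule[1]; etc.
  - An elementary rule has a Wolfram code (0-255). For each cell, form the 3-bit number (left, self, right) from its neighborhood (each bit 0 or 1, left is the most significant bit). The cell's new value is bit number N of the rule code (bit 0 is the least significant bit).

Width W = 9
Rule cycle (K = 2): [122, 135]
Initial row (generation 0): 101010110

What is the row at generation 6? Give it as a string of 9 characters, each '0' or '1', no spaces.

Answer: 101000000

Derivation:
Gen 0: 101010110
Gen 1 (rule 122): 010101111
Gen 2 (rule 135): 110100110
Gen 3 (rule 122): 111011111
Gen 4 (rule 135): 010001110
Gen 5 (rule 122): 101011011
Gen 6 (rule 135): 101000000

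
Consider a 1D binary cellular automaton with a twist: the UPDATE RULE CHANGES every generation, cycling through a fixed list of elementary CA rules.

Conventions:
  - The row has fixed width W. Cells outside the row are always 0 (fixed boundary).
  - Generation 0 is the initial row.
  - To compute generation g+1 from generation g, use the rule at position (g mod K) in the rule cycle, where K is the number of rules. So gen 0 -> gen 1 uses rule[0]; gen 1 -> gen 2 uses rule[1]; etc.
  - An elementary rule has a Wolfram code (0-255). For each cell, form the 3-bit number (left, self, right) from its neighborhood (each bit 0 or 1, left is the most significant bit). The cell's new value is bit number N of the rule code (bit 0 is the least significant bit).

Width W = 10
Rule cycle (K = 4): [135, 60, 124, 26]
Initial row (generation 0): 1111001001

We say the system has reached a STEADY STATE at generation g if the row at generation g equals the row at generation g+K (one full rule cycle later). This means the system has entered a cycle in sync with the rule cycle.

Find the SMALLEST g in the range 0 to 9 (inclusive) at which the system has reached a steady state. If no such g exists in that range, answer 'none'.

Gen 0: 1111001001
Gen 1 (rule 135): 0110011011
Gen 2 (rule 60): 0101010110
Gen 3 (rule 124): 0111111111
Gen 4 (rule 26): 1100000000
Gen 5 (rule 135): 0001111111
Gen 6 (rule 60): 0001000000
Gen 7 (rule 124): 0001100000
Gen 8 (rule 26): 0011010000
Gen 9 (rule 135): 1100010111
Gen 10 (rule 60): 1010011100
Gen 11 (rule 124): 1111010110
Gen 12 (rule 26): 1000000101
Gen 13 (rule 135): 1011111101

Answer: none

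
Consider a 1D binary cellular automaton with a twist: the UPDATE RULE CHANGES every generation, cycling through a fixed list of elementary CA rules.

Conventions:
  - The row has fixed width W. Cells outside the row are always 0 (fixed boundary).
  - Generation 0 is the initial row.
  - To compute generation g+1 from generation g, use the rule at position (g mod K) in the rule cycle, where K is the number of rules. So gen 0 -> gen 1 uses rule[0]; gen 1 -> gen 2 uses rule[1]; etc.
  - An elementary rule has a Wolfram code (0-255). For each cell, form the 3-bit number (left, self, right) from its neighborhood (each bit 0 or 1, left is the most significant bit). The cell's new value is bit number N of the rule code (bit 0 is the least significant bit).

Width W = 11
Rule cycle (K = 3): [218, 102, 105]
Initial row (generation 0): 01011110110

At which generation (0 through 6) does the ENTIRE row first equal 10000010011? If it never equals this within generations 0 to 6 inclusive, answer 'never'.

Gen 0: 01011110110
Gen 1 (rule 218): 10011110111
Gen 2 (rule 102): 10100011001
Gen 3 (rule 105): 01001011000
Gen 4 (rule 218): 10110011100
Gen 5 (rule 102): 11010100100
Gen 6 (rule 105): 11101000001

Answer: never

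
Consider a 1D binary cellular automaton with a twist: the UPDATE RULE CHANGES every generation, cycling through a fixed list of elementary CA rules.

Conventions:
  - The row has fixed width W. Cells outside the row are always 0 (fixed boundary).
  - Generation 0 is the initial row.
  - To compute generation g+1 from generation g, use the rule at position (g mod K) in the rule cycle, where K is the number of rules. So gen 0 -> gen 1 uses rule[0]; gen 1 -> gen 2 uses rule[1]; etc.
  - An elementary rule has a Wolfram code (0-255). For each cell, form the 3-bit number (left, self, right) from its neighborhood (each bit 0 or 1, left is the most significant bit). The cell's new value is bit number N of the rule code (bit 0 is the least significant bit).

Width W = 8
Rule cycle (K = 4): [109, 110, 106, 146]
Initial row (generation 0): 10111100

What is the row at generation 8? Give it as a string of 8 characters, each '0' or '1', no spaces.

Gen 0: 10111100
Gen 1 (rule 109): 11100101
Gen 2 (rule 110): 10101111
Gen 3 (rule 106): 01011001
Gen 4 (rule 146): 10000110
Gen 5 (rule 109): 10110110
Gen 6 (rule 110): 11111110
Gen 7 (rule 106): 10000010
Gen 8 (rule 146): 01000101

Answer: 01000101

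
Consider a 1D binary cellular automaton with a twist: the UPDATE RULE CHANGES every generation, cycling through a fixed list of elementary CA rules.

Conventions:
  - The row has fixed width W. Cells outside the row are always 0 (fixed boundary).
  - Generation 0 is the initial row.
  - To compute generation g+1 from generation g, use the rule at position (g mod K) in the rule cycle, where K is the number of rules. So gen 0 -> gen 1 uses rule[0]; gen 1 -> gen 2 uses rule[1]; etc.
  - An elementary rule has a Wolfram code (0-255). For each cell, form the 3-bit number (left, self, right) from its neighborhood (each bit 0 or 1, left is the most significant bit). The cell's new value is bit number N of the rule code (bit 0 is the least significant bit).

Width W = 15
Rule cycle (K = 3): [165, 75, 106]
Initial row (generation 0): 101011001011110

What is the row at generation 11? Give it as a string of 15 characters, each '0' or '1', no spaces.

Gen 0: 101011001011110
Gen 1 (rule 165): 111100001101100
Gen 2 (rule 75): 100101111101101
Gen 3 (rule 106): 001011000111110
Gen 4 (rule 165): 101100010011100
Gen 5 (rule 75): 001101100110101
Gen 6 (rule 106): 011111101111010
Gen 7 (rule 165): 001111010110110
Gen 8 (rule 75): 111001000110110
Gen 9 (rule 106): 101010001111110
Gen 10 (rule 165): 111110100111100
Gen 11 (rule 75): 100010001100101

Answer: 100010001100101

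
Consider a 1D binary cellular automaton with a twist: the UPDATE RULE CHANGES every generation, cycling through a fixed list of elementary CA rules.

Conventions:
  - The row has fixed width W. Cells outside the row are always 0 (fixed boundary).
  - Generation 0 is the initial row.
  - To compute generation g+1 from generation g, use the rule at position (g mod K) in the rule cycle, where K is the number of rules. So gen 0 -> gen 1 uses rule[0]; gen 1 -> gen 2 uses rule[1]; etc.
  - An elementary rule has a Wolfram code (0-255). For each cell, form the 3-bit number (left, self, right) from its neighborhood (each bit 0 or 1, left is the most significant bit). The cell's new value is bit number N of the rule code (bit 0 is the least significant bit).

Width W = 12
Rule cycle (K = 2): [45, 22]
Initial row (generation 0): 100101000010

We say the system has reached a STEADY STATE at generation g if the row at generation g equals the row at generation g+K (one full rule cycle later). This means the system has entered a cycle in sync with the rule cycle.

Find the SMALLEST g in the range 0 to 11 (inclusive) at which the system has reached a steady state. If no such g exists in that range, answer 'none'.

Answer: 6

Derivation:
Gen 0: 100101000010
Gen 1 (rule 45): 100111011010
Gen 2 (rule 22): 111000000011
Gen 3 (rule 45): 100011111010
Gen 4 (rule 22): 110100000011
Gen 5 (rule 45): 101101111010
Gen 6 (rule 22): 100000000011
Gen 7 (rule 45): 101111111010
Gen 8 (rule 22): 100000000011
Gen 9 (rule 45): 101111111010
Gen 10 (rule 22): 100000000011
Gen 11 (rule 45): 101111111010
Gen 12 (rule 22): 100000000011
Gen 13 (rule 45): 101111111010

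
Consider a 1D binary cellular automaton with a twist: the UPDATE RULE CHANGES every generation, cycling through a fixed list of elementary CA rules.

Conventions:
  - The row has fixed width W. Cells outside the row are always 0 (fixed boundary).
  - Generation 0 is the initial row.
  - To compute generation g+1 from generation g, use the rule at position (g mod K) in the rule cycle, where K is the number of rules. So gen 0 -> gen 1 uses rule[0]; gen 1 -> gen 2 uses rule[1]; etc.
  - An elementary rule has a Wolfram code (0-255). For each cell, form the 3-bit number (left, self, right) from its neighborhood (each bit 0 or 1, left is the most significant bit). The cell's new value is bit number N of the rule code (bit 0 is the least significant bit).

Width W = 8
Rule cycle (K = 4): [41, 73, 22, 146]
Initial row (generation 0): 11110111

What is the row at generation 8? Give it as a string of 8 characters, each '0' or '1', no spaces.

Gen 0: 11110111
Gen 1 (rule 41): 10001100
Gen 2 (rule 73): 00101101
Gen 3 (rule 22): 01100001
Gen 4 (rule 146): 10010010
Gen 5 (rule 41): 00000000
Gen 6 (rule 73): 11111111
Gen 7 (rule 22): 00000000
Gen 8 (rule 146): 00000000

Answer: 00000000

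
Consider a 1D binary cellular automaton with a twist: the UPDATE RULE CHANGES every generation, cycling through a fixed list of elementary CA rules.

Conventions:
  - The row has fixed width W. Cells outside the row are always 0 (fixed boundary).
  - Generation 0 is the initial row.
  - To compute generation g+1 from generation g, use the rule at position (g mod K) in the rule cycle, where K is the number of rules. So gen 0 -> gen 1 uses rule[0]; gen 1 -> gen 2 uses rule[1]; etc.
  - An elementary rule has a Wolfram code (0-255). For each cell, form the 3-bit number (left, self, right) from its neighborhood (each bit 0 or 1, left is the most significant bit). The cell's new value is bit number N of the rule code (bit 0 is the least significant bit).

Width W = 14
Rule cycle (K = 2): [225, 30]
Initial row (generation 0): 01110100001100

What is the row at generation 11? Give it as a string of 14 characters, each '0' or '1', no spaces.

Gen 0: 01110100001100
Gen 1 (rule 225): 00111001100101
Gen 2 (rule 30): 01100111011101
Gen 3 (rule 225): 00100011101110
Gen 4 (rule 30): 01110110001001
Gen 5 (rule 225): 00111010100000
Gen 6 (rule 30): 01100010110000
Gen 7 (rule 225): 00101001010111
Gen 8 (rule 30): 01101111010100
Gen 9 (rule 225): 00110111101001
Gen 10 (rule 30): 01100100001111
Gen 11 (rule 225): 00100001100111

Answer: 00100001100111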